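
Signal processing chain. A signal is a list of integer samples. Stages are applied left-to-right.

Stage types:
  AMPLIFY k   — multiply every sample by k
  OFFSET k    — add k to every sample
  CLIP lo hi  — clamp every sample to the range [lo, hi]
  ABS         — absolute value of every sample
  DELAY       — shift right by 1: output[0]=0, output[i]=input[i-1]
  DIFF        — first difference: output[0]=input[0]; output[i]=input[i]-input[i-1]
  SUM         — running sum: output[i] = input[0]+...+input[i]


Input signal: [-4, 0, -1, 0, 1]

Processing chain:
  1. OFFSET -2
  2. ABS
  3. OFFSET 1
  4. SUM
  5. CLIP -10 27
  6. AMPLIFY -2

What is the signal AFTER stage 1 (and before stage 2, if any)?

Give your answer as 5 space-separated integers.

Answer: -6 -2 -3 -2 -1

Derivation:
Input: [-4, 0, -1, 0, 1]
Stage 1 (OFFSET -2): -4+-2=-6, 0+-2=-2, -1+-2=-3, 0+-2=-2, 1+-2=-1 -> [-6, -2, -3, -2, -1]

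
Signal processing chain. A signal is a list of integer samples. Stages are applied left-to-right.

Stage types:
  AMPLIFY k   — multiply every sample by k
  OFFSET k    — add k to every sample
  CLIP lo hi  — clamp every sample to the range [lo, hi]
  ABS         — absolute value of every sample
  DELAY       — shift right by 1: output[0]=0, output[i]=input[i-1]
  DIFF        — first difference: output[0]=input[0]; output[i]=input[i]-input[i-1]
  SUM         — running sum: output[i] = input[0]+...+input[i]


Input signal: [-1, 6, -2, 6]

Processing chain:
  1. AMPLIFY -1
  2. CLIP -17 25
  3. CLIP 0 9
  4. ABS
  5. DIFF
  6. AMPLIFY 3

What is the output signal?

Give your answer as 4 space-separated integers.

Input: [-1, 6, -2, 6]
Stage 1 (AMPLIFY -1): -1*-1=1, 6*-1=-6, -2*-1=2, 6*-1=-6 -> [1, -6, 2, -6]
Stage 2 (CLIP -17 25): clip(1,-17,25)=1, clip(-6,-17,25)=-6, clip(2,-17,25)=2, clip(-6,-17,25)=-6 -> [1, -6, 2, -6]
Stage 3 (CLIP 0 9): clip(1,0,9)=1, clip(-6,0,9)=0, clip(2,0,9)=2, clip(-6,0,9)=0 -> [1, 0, 2, 0]
Stage 4 (ABS): |1|=1, |0|=0, |2|=2, |0|=0 -> [1, 0, 2, 0]
Stage 5 (DIFF): s[0]=1, 0-1=-1, 2-0=2, 0-2=-2 -> [1, -1, 2, -2]
Stage 6 (AMPLIFY 3): 1*3=3, -1*3=-3, 2*3=6, -2*3=-6 -> [3, -3, 6, -6]

Answer: 3 -3 6 -6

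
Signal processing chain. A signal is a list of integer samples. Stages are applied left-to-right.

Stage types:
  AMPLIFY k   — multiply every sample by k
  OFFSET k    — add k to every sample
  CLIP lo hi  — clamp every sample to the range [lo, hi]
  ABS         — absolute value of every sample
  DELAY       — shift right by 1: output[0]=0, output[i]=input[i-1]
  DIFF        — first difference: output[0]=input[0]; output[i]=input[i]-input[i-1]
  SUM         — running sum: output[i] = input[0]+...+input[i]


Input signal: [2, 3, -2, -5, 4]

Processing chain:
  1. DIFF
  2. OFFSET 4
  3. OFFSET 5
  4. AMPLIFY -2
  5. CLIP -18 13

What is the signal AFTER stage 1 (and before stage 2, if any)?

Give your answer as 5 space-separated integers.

Input: [2, 3, -2, -5, 4]
Stage 1 (DIFF): s[0]=2, 3-2=1, -2-3=-5, -5--2=-3, 4--5=9 -> [2, 1, -5, -3, 9]

Answer: 2 1 -5 -3 9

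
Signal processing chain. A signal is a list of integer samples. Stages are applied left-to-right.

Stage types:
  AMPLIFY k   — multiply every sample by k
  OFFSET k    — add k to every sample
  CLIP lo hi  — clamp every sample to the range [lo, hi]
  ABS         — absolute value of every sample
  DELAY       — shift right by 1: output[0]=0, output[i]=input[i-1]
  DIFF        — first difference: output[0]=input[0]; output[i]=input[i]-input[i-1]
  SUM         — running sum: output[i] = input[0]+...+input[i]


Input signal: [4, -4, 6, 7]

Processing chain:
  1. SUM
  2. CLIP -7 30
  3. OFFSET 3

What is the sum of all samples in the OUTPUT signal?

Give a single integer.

Answer: 35

Derivation:
Input: [4, -4, 6, 7]
Stage 1 (SUM): sum[0..0]=4, sum[0..1]=0, sum[0..2]=6, sum[0..3]=13 -> [4, 0, 6, 13]
Stage 2 (CLIP -7 30): clip(4,-7,30)=4, clip(0,-7,30)=0, clip(6,-7,30)=6, clip(13,-7,30)=13 -> [4, 0, 6, 13]
Stage 3 (OFFSET 3): 4+3=7, 0+3=3, 6+3=9, 13+3=16 -> [7, 3, 9, 16]
Output sum: 35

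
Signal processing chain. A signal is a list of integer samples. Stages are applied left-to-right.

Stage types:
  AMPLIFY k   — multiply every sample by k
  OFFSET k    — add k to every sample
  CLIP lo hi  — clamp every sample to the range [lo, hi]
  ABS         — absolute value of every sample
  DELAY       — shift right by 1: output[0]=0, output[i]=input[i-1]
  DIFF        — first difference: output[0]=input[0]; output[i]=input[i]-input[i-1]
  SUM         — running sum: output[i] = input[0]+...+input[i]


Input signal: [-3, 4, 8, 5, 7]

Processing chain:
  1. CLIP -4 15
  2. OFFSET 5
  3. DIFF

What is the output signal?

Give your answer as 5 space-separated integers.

Answer: 2 7 4 -3 2

Derivation:
Input: [-3, 4, 8, 5, 7]
Stage 1 (CLIP -4 15): clip(-3,-4,15)=-3, clip(4,-4,15)=4, clip(8,-4,15)=8, clip(5,-4,15)=5, clip(7,-4,15)=7 -> [-3, 4, 8, 5, 7]
Stage 2 (OFFSET 5): -3+5=2, 4+5=9, 8+5=13, 5+5=10, 7+5=12 -> [2, 9, 13, 10, 12]
Stage 3 (DIFF): s[0]=2, 9-2=7, 13-9=4, 10-13=-3, 12-10=2 -> [2, 7, 4, -3, 2]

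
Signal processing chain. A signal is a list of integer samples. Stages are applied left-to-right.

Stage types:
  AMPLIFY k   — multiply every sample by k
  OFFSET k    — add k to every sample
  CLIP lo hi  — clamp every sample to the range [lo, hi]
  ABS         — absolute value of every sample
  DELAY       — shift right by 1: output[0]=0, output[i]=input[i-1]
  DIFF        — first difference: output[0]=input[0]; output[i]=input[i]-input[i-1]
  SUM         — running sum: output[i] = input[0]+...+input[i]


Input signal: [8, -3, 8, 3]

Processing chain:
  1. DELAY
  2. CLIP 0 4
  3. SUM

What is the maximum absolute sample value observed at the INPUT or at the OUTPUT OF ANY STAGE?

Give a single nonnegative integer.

Input: [8, -3, 8, 3] (max |s|=8)
Stage 1 (DELAY): [0, 8, -3, 8] = [0, 8, -3, 8] -> [0, 8, -3, 8] (max |s|=8)
Stage 2 (CLIP 0 4): clip(0,0,4)=0, clip(8,0,4)=4, clip(-3,0,4)=0, clip(8,0,4)=4 -> [0, 4, 0, 4] (max |s|=4)
Stage 3 (SUM): sum[0..0]=0, sum[0..1]=4, sum[0..2]=4, sum[0..3]=8 -> [0, 4, 4, 8] (max |s|=8)
Overall max amplitude: 8

Answer: 8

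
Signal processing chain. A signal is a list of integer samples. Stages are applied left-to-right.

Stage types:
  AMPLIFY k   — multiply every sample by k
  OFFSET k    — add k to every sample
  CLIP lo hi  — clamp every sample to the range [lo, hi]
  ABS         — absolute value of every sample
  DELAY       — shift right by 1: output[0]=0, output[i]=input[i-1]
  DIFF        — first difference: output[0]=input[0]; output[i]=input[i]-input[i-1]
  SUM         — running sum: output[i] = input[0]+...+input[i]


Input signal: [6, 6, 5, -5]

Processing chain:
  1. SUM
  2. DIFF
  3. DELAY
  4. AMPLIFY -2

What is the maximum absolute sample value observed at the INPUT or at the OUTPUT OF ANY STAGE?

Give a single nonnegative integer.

Input: [6, 6, 5, -5] (max |s|=6)
Stage 1 (SUM): sum[0..0]=6, sum[0..1]=12, sum[0..2]=17, sum[0..3]=12 -> [6, 12, 17, 12] (max |s|=17)
Stage 2 (DIFF): s[0]=6, 12-6=6, 17-12=5, 12-17=-5 -> [6, 6, 5, -5] (max |s|=6)
Stage 3 (DELAY): [0, 6, 6, 5] = [0, 6, 6, 5] -> [0, 6, 6, 5] (max |s|=6)
Stage 4 (AMPLIFY -2): 0*-2=0, 6*-2=-12, 6*-2=-12, 5*-2=-10 -> [0, -12, -12, -10] (max |s|=12)
Overall max amplitude: 17

Answer: 17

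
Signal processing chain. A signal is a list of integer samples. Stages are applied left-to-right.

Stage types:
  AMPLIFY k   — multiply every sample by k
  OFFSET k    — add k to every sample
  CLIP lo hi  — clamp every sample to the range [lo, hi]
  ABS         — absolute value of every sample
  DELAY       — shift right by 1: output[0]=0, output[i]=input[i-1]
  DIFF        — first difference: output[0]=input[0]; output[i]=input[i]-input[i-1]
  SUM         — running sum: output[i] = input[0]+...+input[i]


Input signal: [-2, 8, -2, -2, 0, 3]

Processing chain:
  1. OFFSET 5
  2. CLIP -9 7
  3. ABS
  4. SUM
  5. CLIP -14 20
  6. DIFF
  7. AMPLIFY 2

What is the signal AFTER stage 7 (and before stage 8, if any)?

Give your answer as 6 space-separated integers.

Answer: 6 14 6 6 8 0

Derivation:
Input: [-2, 8, -2, -2, 0, 3]
Stage 1 (OFFSET 5): -2+5=3, 8+5=13, -2+5=3, -2+5=3, 0+5=5, 3+5=8 -> [3, 13, 3, 3, 5, 8]
Stage 2 (CLIP -9 7): clip(3,-9,7)=3, clip(13,-9,7)=7, clip(3,-9,7)=3, clip(3,-9,7)=3, clip(5,-9,7)=5, clip(8,-9,7)=7 -> [3, 7, 3, 3, 5, 7]
Stage 3 (ABS): |3|=3, |7|=7, |3|=3, |3|=3, |5|=5, |7|=7 -> [3, 7, 3, 3, 5, 7]
Stage 4 (SUM): sum[0..0]=3, sum[0..1]=10, sum[0..2]=13, sum[0..3]=16, sum[0..4]=21, sum[0..5]=28 -> [3, 10, 13, 16, 21, 28]
Stage 5 (CLIP -14 20): clip(3,-14,20)=3, clip(10,-14,20)=10, clip(13,-14,20)=13, clip(16,-14,20)=16, clip(21,-14,20)=20, clip(28,-14,20)=20 -> [3, 10, 13, 16, 20, 20]
Stage 6 (DIFF): s[0]=3, 10-3=7, 13-10=3, 16-13=3, 20-16=4, 20-20=0 -> [3, 7, 3, 3, 4, 0]
Stage 7 (AMPLIFY 2): 3*2=6, 7*2=14, 3*2=6, 3*2=6, 4*2=8, 0*2=0 -> [6, 14, 6, 6, 8, 0]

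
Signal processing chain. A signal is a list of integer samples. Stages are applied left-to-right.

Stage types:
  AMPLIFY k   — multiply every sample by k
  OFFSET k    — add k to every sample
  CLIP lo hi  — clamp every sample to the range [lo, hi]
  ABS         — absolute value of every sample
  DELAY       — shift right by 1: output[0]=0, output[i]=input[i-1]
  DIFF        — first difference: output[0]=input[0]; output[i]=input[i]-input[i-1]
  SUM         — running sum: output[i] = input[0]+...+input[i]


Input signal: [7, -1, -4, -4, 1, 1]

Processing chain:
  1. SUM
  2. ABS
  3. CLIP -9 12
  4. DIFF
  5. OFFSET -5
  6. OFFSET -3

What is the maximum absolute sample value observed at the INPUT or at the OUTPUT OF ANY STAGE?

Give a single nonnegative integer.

Input: [7, -1, -4, -4, 1, 1] (max |s|=7)
Stage 1 (SUM): sum[0..0]=7, sum[0..1]=6, sum[0..2]=2, sum[0..3]=-2, sum[0..4]=-1, sum[0..5]=0 -> [7, 6, 2, -2, -1, 0] (max |s|=7)
Stage 2 (ABS): |7|=7, |6|=6, |2|=2, |-2|=2, |-1|=1, |0|=0 -> [7, 6, 2, 2, 1, 0] (max |s|=7)
Stage 3 (CLIP -9 12): clip(7,-9,12)=7, clip(6,-9,12)=6, clip(2,-9,12)=2, clip(2,-9,12)=2, clip(1,-9,12)=1, clip(0,-9,12)=0 -> [7, 6, 2, 2, 1, 0] (max |s|=7)
Stage 4 (DIFF): s[0]=7, 6-7=-1, 2-6=-4, 2-2=0, 1-2=-1, 0-1=-1 -> [7, -1, -4, 0, -1, -1] (max |s|=7)
Stage 5 (OFFSET -5): 7+-5=2, -1+-5=-6, -4+-5=-9, 0+-5=-5, -1+-5=-6, -1+-5=-6 -> [2, -6, -9, -5, -6, -6] (max |s|=9)
Stage 6 (OFFSET -3): 2+-3=-1, -6+-3=-9, -9+-3=-12, -5+-3=-8, -6+-3=-9, -6+-3=-9 -> [-1, -9, -12, -8, -9, -9] (max |s|=12)
Overall max amplitude: 12

Answer: 12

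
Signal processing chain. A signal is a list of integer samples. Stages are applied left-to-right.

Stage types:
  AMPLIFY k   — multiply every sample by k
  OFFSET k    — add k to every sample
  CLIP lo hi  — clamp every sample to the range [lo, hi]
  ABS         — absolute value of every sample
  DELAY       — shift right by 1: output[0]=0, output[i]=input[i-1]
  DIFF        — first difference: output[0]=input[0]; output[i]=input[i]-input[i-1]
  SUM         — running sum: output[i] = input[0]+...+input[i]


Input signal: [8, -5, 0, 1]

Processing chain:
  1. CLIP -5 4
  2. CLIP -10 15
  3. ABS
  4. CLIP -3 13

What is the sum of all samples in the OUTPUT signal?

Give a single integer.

Answer: 10

Derivation:
Input: [8, -5, 0, 1]
Stage 1 (CLIP -5 4): clip(8,-5,4)=4, clip(-5,-5,4)=-5, clip(0,-5,4)=0, clip(1,-5,4)=1 -> [4, -5, 0, 1]
Stage 2 (CLIP -10 15): clip(4,-10,15)=4, clip(-5,-10,15)=-5, clip(0,-10,15)=0, clip(1,-10,15)=1 -> [4, -5, 0, 1]
Stage 3 (ABS): |4|=4, |-5|=5, |0|=0, |1|=1 -> [4, 5, 0, 1]
Stage 4 (CLIP -3 13): clip(4,-3,13)=4, clip(5,-3,13)=5, clip(0,-3,13)=0, clip(1,-3,13)=1 -> [4, 5, 0, 1]
Output sum: 10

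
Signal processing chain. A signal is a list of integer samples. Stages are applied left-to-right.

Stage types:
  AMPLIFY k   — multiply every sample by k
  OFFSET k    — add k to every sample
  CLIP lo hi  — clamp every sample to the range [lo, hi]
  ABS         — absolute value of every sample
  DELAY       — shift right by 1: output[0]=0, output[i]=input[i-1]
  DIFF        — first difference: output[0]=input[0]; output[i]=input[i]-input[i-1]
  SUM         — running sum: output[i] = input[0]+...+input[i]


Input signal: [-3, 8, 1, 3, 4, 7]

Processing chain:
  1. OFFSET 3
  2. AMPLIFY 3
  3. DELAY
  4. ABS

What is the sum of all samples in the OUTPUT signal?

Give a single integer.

Input: [-3, 8, 1, 3, 4, 7]
Stage 1 (OFFSET 3): -3+3=0, 8+3=11, 1+3=4, 3+3=6, 4+3=7, 7+3=10 -> [0, 11, 4, 6, 7, 10]
Stage 2 (AMPLIFY 3): 0*3=0, 11*3=33, 4*3=12, 6*3=18, 7*3=21, 10*3=30 -> [0, 33, 12, 18, 21, 30]
Stage 3 (DELAY): [0, 0, 33, 12, 18, 21] = [0, 0, 33, 12, 18, 21] -> [0, 0, 33, 12, 18, 21]
Stage 4 (ABS): |0|=0, |0|=0, |33|=33, |12|=12, |18|=18, |21|=21 -> [0, 0, 33, 12, 18, 21]
Output sum: 84

Answer: 84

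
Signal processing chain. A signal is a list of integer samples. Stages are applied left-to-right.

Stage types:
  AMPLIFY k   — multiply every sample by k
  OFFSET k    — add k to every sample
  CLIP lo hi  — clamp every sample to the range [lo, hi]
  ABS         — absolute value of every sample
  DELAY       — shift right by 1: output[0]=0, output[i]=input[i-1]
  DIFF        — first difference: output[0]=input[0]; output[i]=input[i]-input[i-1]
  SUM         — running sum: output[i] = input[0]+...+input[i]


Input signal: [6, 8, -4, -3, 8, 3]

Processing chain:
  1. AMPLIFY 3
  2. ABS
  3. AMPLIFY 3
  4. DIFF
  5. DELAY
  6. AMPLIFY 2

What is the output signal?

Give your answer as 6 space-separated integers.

Answer: 0 108 36 -72 -18 90

Derivation:
Input: [6, 8, -4, -3, 8, 3]
Stage 1 (AMPLIFY 3): 6*3=18, 8*3=24, -4*3=-12, -3*3=-9, 8*3=24, 3*3=9 -> [18, 24, -12, -9, 24, 9]
Stage 2 (ABS): |18|=18, |24|=24, |-12|=12, |-9|=9, |24|=24, |9|=9 -> [18, 24, 12, 9, 24, 9]
Stage 3 (AMPLIFY 3): 18*3=54, 24*3=72, 12*3=36, 9*3=27, 24*3=72, 9*3=27 -> [54, 72, 36, 27, 72, 27]
Stage 4 (DIFF): s[0]=54, 72-54=18, 36-72=-36, 27-36=-9, 72-27=45, 27-72=-45 -> [54, 18, -36, -9, 45, -45]
Stage 5 (DELAY): [0, 54, 18, -36, -9, 45] = [0, 54, 18, -36, -9, 45] -> [0, 54, 18, -36, -9, 45]
Stage 6 (AMPLIFY 2): 0*2=0, 54*2=108, 18*2=36, -36*2=-72, -9*2=-18, 45*2=90 -> [0, 108, 36, -72, -18, 90]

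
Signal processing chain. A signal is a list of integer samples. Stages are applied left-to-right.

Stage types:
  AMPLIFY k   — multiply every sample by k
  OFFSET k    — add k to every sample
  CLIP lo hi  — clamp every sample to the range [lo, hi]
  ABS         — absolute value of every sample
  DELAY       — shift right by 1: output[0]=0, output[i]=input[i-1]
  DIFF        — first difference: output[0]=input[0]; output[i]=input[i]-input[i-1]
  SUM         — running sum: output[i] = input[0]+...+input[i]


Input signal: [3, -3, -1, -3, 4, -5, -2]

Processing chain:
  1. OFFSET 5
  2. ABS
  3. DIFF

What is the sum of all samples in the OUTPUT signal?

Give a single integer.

Input: [3, -3, -1, -3, 4, -5, -2]
Stage 1 (OFFSET 5): 3+5=8, -3+5=2, -1+5=4, -3+5=2, 4+5=9, -5+5=0, -2+5=3 -> [8, 2, 4, 2, 9, 0, 3]
Stage 2 (ABS): |8|=8, |2|=2, |4|=4, |2|=2, |9|=9, |0|=0, |3|=3 -> [8, 2, 4, 2, 9, 0, 3]
Stage 3 (DIFF): s[0]=8, 2-8=-6, 4-2=2, 2-4=-2, 9-2=7, 0-9=-9, 3-0=3 -> [8, -6, 2, -2, 7, -9, 3]
Output sum: 3

Answer: 3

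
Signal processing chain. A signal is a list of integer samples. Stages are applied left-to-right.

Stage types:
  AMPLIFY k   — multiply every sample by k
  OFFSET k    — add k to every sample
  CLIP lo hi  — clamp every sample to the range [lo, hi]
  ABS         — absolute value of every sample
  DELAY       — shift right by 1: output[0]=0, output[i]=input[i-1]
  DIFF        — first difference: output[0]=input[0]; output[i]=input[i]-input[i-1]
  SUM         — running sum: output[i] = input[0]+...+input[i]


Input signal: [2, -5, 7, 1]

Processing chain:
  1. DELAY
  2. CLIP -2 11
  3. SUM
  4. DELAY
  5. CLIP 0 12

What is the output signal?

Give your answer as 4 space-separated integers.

Answer: 0 0 2 0

Derivation:
Input: [2, -5, 7, 1]
Stage 1 (DELAY): [0, 2, -5, 7] = [0, 2, -5, 7] -> [0, 2, -5, 7]
Stage 2 (CLIP -2 11): clip(0,-2,11)=0, clip(2,-2,11)=2, clip(-5,-2,11)=-2, clip(7,-2,11)=7 -> [0, 2, -2, 7]
Stage 3 (SUM): sum[0..0]=0, sum[0..1]=2, sum[0..2]=0, sum[0..3]=7 -> [0, 2, 0, 7]
Stage 4 (DELAY): [0, 0, 2, 0] = [0, 0, 2, 0] -> [0, 0, 2, 0]
Stage 5 (CLIP 0 12): clip(0,0,12)=0, clip(0,0,12)=0, clip(2,0,12)=2, clip(0,0,12)=0 -> [0, 0, 2, 0]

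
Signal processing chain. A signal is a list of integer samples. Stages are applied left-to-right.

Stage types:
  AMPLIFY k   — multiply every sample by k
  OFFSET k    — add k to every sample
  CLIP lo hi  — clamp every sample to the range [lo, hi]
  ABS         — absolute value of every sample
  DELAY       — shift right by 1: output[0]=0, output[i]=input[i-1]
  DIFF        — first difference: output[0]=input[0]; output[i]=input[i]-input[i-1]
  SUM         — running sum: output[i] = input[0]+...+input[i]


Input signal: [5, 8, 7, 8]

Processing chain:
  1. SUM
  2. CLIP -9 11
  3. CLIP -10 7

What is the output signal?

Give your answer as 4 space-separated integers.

Answer: 5 7 7 7

Derivation:
Input: [5, 8, 7, 8]
Stage 1 (SUM): sum[0..0]=5, sum[0..1]=13, sum[0..2]=20, sum[0..3]=28 -> [5, 13, 20, 28]
Stage 2 (CLIP -9 11): clip(5,-9,11)=5, clip(13,-9,11)=11, clip(20,-9,11)=11, clip(28,-9,11)=11 -> [5, 11, 11, 11]
Stage 3 (CLIP -10 7): clip(5,-10,7)=5, clip(11,-10,7)=7, clip(11,-10,7)=7, clip(11,-10,7)=7 -> [5, 7, 7, 7]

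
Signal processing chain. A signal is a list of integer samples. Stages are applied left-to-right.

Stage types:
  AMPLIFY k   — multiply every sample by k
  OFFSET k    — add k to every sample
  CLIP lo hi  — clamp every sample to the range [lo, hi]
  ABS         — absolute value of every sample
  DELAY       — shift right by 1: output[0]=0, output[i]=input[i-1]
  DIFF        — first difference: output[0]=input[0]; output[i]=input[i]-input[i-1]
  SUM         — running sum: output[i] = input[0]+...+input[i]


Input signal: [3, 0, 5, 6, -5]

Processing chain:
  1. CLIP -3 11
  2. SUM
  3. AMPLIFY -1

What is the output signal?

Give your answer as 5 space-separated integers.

Answer: -3 -3 -8 -14 -11

Derivation:
Input: [3, 0, 5, 6, -5]
Stage 1 (CLIP -3 11): clip(3,-3,11)=3, clip(0,-3,11)=0, clip(5,-3,11)=5, clip(6,-3,11)=6, clip(-5,-3,11)=-3 -> [3, 0, 5, 6, -3]
Stage 2 (SUM): sum[0..0]=3, sum[0..1]=3, sum[0..2]=8, sum[0..3]=14, sum[0..4]=11 -> [3, 3, 8, 14, 11]
Stage 3 (AMPLIFY -1): 3*-1=-3, 3*-1=-3, 8*-1=-8, 14*-1=-14, 11*-1=-11 -> [-3, -3, -8, -14, -11]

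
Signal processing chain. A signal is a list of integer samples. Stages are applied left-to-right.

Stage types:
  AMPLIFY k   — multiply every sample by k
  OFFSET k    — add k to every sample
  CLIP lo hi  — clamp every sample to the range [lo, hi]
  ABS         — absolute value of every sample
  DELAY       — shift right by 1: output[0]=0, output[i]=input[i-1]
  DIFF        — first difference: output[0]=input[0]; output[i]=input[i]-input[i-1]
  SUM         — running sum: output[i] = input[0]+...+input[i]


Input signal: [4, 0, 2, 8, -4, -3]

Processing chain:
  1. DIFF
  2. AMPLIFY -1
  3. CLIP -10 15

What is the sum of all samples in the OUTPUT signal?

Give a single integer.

Answer: 3

Derivation:
Input: [4, 0, 2, 8, -4, -3]
Stage 1 (DIFF): s[0]=4, 0-4=-4, 2-0=2, 8-2=6, -4-8=-12, -3--4=1 -> [4, -4, 2, 6, -12, 1]
Stage 2 (AMPLIFY -1): 4*-1=-4, -4*-1=4, 2*-1=-2, 6*-1=-6, -12*-1=12, 1*-1=-1 -> [-4, 4, -2, -6, 12, -1]
Stage 3 (CLIP -10 15): clip(-4,-10,15)=-4, clip(4,-10,15)=4, clip(-2,-10,15)=-2, clip(-6,-10,15)=-6, clip(12,-10,15)=12, clip(-1,-10,15)=-1 -> [-4, 4, -2, -6, 12, -1]
Output sum: 3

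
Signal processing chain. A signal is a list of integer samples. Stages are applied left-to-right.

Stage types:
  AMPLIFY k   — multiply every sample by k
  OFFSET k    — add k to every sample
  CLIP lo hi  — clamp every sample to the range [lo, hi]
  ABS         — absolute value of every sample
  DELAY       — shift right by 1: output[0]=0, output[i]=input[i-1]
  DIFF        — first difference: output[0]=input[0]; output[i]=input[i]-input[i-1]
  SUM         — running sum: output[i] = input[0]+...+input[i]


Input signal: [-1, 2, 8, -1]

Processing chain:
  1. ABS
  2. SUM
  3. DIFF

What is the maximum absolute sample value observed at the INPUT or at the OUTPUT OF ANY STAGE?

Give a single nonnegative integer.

Input: [-1, 2, 8, -1] (max |s|=8)
Stage 1 (ABS): |-1|=1, |2|=2, |8|=8, |-1|=1 -> [1, 2, 8, 1] (max |s|=8)
Stage 2 (SUM): sum[0..0]=1, sum[0..1]=3, sum[0..2]=11, sum[0..3]=12 -> [1, 3, 11, 12] (max |s|=12)
Stage 3 (DIFF): s[0]=1, 3-1=2, 11-3=8, 12-11=1 -> [1, 2, 8, 1] (max |s|=8)
Overall max amplitude: 12

Answer: 12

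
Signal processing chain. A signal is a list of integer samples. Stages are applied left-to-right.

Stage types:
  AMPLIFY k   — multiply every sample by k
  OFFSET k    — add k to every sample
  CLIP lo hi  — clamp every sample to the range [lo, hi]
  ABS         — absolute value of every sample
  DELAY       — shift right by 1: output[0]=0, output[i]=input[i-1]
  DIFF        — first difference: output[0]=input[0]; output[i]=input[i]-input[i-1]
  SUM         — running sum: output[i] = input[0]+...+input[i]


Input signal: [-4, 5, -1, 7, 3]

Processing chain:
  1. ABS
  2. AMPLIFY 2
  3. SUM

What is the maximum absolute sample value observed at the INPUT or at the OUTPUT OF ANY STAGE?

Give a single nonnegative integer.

Answer: 40

Derivation:
Input: [-4, 5, -1, 7, 3] (max |s|=7)
Stage 1 (ABS): |-4|=4, |5|=5, |-1|=1, |7|=7, |3|=3 -> [4, 5, 1, 7, 3] (max |s|=7)
Stage 2 (AMPLIFY 2): 4*2=8, 5*2=10, 1*2=2, 7*2=14, 3*2=6 -> [8, 10, 2, 14, 6] (max |s|=14)
Stage 3 (SUM): sum[0..0]=8, sum[0..1]=18, sum[0..2]=20, sum[0..3]=34, sum[0..4]=40 -> [8, 18, 20, 34, 40] (max |s|=40)
Overall max amplitude: 40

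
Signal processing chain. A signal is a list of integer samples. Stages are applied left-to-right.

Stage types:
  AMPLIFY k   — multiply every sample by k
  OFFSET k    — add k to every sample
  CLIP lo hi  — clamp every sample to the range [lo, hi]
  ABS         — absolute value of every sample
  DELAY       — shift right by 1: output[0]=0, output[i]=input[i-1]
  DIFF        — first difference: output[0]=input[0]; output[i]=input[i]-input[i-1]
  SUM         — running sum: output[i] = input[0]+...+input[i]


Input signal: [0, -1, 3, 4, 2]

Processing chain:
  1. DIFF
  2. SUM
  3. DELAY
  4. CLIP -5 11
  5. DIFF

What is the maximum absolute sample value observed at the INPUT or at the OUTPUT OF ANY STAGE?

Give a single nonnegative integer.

Input: [0, -1, 3, 4, 2] (max |s|=4)
Stage 1 (DIFF): s[0]=0, -1-0=-1, 3--1=4, 4-3=1, 2-4=-2 -> [0, -1, 4, 1, -2] (max |s|=4)
Stage 2 (SUM): sum[0..0]=0, sum[0..1]=-1, sum[0..2]=3, sum[0..3]=4, sum[0..4]=2 -> [0, -1, 3, 4, 2] (max |s|=4)
Stage 3 (DELAY): [0, 0, -1, 3, 4] = [0, 0, -1, 3, 4] -> [0, 0, -1, 3, 4] (max |s|=4)
Stage 4 (CLIP -5 11): clip(0,-5,11)=0, clip(0,-5,11)=0, clip(-1,-5,11)=-1, clip(3,-5,11)=3, clip(4,-5,11)=4 -> [0, 0, -1, 3, 4] (max |s|=4)
Stage 5 (DIFF): s[0]=0, 0-0=0, -1-0=-1, 3--1=4, 4-3=1 -> [0, 0, -1, 4, 1] (max |s|=4)
Overall max amplitude: 4

Answer: 4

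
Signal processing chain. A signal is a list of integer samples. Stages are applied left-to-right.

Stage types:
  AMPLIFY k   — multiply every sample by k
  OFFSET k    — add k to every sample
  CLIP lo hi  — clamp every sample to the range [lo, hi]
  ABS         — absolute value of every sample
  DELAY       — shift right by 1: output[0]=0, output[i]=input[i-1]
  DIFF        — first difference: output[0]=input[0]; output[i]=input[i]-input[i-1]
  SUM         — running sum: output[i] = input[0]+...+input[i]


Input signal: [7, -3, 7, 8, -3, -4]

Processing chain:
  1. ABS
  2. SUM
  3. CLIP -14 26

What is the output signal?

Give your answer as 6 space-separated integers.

Input: [7, -3, 7, 8, -3, -4]
Stage 1 (ABS): |7|=7, |-3|=3, |7|=7, |8|=8, |-3|=3, |-4|=4 -> [7, 3, 7, 8, 3, 4]
Stage 2 (SUM): sum[0..0]=7, sum[0..1]=10, sum[0..2]=17, sum[0..3]=25, sum[0..4]=28, sum[0..5]=32 -> [7, 10, 17, 25, 28, 32]
Stage 3 (CLIP -14 26): clip(7,-14,26)=7, clip(10,-14,26)=10, clip(17,-14,26)=17, clip(25,-14,26)=25, clip(28,-14,26)=26, clip(32,-14,26)=26 -> [7, 10, 17, 25, 26, 26]

Answer: 7 10 17 25 26 26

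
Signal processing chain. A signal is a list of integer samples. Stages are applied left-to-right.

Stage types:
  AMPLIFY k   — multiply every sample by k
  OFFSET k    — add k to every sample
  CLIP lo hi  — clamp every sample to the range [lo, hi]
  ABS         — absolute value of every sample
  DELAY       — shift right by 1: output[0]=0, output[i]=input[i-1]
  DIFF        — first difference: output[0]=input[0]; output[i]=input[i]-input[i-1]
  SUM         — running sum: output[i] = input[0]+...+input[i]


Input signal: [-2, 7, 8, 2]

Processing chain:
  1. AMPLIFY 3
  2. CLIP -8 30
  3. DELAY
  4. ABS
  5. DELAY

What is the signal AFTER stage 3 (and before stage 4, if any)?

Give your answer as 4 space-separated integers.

Answer: 0 -6 21 24

Derivation:
Input: [-2, 7, 8, 2]
Stage 1 (AMPLIFY 3): -2*3=-6, 7*3=21, 8*3=24, 2*3=6 -> [-6, 21, 24, 6]
Stage 2 (CLIP -8 30): clip(-6,-8,30)=-6, clip(21,-8,30)=21, clip(24,-8,30)=24, clip(6,-8,30)=6 -> [-6, 21, 24, 6]
Stage 3 (DELAY): [0, -6, 21, 24] = [0, -6, 21, 24] -> [0, -6, 21, 24]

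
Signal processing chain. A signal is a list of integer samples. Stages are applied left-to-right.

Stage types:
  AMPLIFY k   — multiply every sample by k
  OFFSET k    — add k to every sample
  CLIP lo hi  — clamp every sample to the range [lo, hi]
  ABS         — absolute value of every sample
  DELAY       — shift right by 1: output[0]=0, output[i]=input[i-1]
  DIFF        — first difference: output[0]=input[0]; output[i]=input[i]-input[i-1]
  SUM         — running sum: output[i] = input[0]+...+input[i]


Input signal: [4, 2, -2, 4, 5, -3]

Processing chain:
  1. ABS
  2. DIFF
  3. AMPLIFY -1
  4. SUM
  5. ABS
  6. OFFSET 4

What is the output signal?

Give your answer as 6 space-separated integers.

Answer: 8 6 6 8 9 7

Derivation:
Input: [4, 2, -2, 4, 5, -3]
Stage 1 (ABS): |4|=4, |2|=2, |-2|=2, |4|=4, |5|=5, |-3|=3 -> [4, 2, 2, 4, 5, 3]
Stage 2 (DIFF): s[0]=4, 2-4=-2, 2-2=0, 4-2=2, 5-4=1, 3-5=-2 -> [4, -2, 0, 2, 1, -2]
Stage 3 (AMPLIFY -1): 4*-1=-4, -2*-1=2, 0*-1=0, 2*-1=-2, 1*-1=-1, -2*-1=2 -> [-4, 2, 0, -2, -1, 2]
Stage 4 (SUM): sum[0..0]=-4, sum[0..1]=-2, sum[0..2]=-2, sum[0..3]=-4, sum[0..4]=-5, sum[0..5]=-3 -> [-4, -2, -2, -4, -5, -3]
Stage 5 (ABS): |-4|=4, |-2|=2, |-2|=2, |-4|=4, |-5|=5, |-3|=3 -> [4, 2, 2, 4, 5, 3]
Stage 6 (OFFSET 4): 4+4=8, 2+4=6, 2+4=6, 4+4=8, 5+4=9, 3+4=7 -> [8, 6, 6, 8, 9, 7]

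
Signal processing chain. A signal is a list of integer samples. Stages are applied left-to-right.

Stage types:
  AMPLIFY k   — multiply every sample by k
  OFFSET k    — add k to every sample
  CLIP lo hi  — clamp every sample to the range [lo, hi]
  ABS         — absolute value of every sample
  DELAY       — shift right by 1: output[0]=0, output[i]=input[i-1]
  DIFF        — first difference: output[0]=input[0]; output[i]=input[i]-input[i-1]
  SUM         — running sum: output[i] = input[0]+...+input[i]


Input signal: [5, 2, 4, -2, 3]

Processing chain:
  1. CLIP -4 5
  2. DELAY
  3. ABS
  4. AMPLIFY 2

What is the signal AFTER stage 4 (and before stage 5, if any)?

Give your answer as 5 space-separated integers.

Input: [5, 2, 4, -2, 3]
Stage 1 (CLIP -4 5): clip(5,-4,5)=5, clip(2,-4,5)=2, clip(4,-4,5)=4, clip(-2,-4,5)=-2, clip(3,-4,5)=3 -> [5, 2, 4, -2, 3]
Stage 2 (DELAY): [0, 5, 2, 4, -2] = [0, 5, 2, 4, -2] -> [0, 5, 2, 4, -2]
Stage 3 (ABS): |0|=0, |5|=5, |2|=2, |4|=4, |-2|=2 -> [0, 5, 2, 4, 2]
Stage 4 (AMPLIFY 2): 0*2=0, 5*2=10, 2*2=4, 4*2=8, 2*2=4 -> [0, 10, 4, 8, 4]

Answer: 0 10 4 8 4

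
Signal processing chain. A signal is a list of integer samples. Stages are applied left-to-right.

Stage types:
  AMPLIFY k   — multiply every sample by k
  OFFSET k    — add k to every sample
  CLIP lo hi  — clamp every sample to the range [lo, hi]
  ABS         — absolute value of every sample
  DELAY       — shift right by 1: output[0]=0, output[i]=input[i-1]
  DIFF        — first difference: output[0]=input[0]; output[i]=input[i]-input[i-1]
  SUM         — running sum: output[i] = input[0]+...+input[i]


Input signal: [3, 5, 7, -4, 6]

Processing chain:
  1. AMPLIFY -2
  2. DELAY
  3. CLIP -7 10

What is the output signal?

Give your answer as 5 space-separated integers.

Input: [3, 5, 7, -4, 6]
Stage 1 (AMPLIFY -2): 3*-2=-6, 5*-2=-10, 7*-2=-14, -4*-2=8, 6*-2=-12 -> [-6, -10, -14, 8, -12]
Stage 2 (DELAY): [0, -6, -10, -14, 8] = [0, -6, -10, -14, 8] -> [0, -6, -10, -14, 8]
Stage 3 (CLIP -7 10): clip(0,-7,10)=0, clip(-6,-7,10)=-6, clip(-10,-7,10)=-7, clip(-14,-7,10)=-7, clip(8,-7,10)=8 -> [0, -6, -7, -7, 8]

Answer: 0 -6 -7 -7 8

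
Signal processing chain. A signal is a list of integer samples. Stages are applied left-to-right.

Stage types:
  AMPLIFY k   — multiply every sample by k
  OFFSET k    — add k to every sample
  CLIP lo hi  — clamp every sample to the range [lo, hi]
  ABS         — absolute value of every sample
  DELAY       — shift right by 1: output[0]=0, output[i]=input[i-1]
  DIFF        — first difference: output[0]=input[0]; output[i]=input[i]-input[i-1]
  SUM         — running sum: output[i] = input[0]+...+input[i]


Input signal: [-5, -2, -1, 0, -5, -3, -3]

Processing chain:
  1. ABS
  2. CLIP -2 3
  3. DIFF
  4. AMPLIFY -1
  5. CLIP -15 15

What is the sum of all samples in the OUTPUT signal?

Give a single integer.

Answer: -3

Derivation:
Input: [-5, -2, -1, 0, -5, -3, -3]
Stage 1 (ABS): |-5|=5, |-2|=2, |-1|=1, |0|=0, |-5|=5, |-3|=3, |-3|=3 -> [5, 2, 1, 0, 5, 3, 3]
Stage 2 (CLIP -2 3): clip(5,-2,3)=3, clip(2,-2,3)=2, clip(1,-2,3)=1, clip(0,-2,3)=0, clip(5,-2,3)=3, clip(3,-2,3)=3, clip(3,-2,3)=3 -> [3, 2, 1, 0, 3, 3, 3]
Stage 3 (DIFF): s[0]=3, 2-3=-1, 1-2=-1, 0-1=-1, 3-0=3, 3-3=0, 3-3=0 -> [3, -1, -1, -1, 3, 0, 0]
Stage 4 (AMPLIFY -1): 3*-1=-3, -1*-1=1, -1*-1=1, -1*-1=1, 3*-1=-3, 0*-1=0, 0*-1=0 -> [-3, 1, 1, 1, -3, 0, 0]
Stage 5 (CLIP -15 15): clip(-3,-15,15)=-3, clip(1,-15,15)=1, clip(1,-15,15)=1, clip(1,-15,15)=1, clip(-3,-15,15)=-3, clip(0,-15,15)=0, clip(0,-15,15)=0 -> [-3, 1, 1, 1, -3, 0, 0]
Output sum: -3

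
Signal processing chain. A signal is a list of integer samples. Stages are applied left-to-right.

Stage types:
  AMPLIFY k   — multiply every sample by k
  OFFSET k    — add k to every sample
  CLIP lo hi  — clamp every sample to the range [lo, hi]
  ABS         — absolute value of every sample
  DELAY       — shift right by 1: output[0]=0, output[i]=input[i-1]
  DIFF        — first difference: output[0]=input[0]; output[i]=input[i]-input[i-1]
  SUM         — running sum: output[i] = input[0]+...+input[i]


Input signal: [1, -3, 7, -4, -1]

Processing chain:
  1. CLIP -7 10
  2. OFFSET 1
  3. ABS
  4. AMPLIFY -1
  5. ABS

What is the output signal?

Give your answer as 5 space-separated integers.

Answer: 2 2 8 3 0

Derivation:
Input: [1, -3, 7, -4, -1]
Stage 1 (CLIP -7 10): clip(1,-7,10)=1, clip(-3,-7,10)=-3, clip(7,-7,10)=7, clip(-4,-7,10)=-4, clip(-1,-7,10)=-1 -> [1, -3, 7, -4, -1]
Stage 2 (OFFSET 1): 1+1=2, -3+1=-2, 7+1=8, -4+1=-3, -1+1=0 -> [2, -2, 8, -3, 0]
Stage 3 (ABS): |2|=2, |-2|=2, |8|=8, |-3|=3, |0|=0 -> [2, 2, 8, 3, 0]
Stage 4 (AMPLIFY -1): 2*-1=-2, 2*-1=-2, 8*-1=-8, 3*-1=-3, 0*-1=0 -> [-2, -2, -8, -3, 0]
Stage 5 (ABS): |-2|=2, |-2|=2, |-8|=8, |-3|=3, |0|=0 -> [2, 2, 8, 3, 0]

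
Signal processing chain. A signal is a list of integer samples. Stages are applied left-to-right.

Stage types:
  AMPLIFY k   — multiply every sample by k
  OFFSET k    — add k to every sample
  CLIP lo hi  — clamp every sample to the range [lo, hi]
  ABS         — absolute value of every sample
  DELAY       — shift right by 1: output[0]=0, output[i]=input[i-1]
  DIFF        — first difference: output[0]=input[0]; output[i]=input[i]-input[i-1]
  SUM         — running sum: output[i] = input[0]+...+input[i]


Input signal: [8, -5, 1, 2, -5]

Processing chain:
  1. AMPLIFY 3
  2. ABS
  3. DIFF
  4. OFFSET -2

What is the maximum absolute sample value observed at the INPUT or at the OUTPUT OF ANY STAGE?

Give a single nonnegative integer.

Answer: 24

Derivation:
Input: [8, -5, 1, 2, -5] (max |s|=8)
Stage 1 (AMPLIFY 3): 8*3=24, -5*3=-15, 1*3=3, 2*3=6, -5*3=-15 -> [24, -15, 3, 6, -15] (max |s|=24)
Stage 2 (ABS): |24|=24, |-15|=15, |3|=3, |6|=6, |-15|=15 -> [24, 15, 3, 6, 15] (max |s|=24)
Stage 3 (DIFF): s[0]=24, 15-24=-9, 3-15=-12, 6-3=3, 15-6=9 -> [24, -9, -12, 3, 9] (max |s|=24)
Stage 4 (OFFSET -2): 24+-2=22, -9+-2=-11, -12+-2=-14, 3+-2=1, 9+-2=7 -> [22, -11, -14, 1, 7] (max |s|=22)
Overall max amplitude: 24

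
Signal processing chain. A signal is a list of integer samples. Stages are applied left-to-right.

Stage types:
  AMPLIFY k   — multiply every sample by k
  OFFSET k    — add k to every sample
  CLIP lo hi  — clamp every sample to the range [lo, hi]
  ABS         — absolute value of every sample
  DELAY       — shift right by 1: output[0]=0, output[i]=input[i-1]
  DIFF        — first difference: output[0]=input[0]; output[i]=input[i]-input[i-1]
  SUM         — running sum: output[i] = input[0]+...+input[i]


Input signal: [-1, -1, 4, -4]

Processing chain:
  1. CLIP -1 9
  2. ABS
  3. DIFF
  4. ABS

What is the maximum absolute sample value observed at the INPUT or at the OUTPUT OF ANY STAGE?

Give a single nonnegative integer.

Input: [-1, -1, 4, -4] (max |s|=4)
Stage 1 (CLIP -1 9): clip(-1,-1,9)=-1, clip(-1,-1,9)=-1, clip(4,-1,9)=4, clip(-4,-1,9)=-1 -> [-1, -1, 4, -1] (max |s|=4)
Stage 2 (ABS): |-1|=1, |-1|=1, |4|=4, |-1|=1 -> [1, 1, 4, 1] (max |s|=4)
Stage 3 (DIFF): s[0]=1, 1-1=0, 4-1=3, 1-4=-3 -> [1, 0, 3, -3] (max |s|=3)
Stage 4 (ABS): |1|=1, |0|=0, |3|=3, |-3|=3 -> [1, 0, 3, 3] (max |s|=3)
Overall max amplitude: 4

Answer: 4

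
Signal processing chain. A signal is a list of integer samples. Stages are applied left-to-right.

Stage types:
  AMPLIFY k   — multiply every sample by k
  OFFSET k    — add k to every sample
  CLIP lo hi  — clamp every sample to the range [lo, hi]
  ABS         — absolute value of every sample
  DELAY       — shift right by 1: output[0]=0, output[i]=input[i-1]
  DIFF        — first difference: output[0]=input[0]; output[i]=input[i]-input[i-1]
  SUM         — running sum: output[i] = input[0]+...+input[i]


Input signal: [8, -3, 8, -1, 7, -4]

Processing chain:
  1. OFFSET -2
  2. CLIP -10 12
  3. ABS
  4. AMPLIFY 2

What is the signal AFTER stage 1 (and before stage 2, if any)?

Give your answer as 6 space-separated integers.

Input: [8, -3, 8, -1, 7, -4]
Stage 1 (OFFSET -2): 8+-2=6, -3+-2=-5, 8+-2=6, -1+-2=-3, 7+-2=5, -4+-2=-6 -> [6, -5, 6, -3, 5, -6]

Answer: 6 -5 6 -3 5 -6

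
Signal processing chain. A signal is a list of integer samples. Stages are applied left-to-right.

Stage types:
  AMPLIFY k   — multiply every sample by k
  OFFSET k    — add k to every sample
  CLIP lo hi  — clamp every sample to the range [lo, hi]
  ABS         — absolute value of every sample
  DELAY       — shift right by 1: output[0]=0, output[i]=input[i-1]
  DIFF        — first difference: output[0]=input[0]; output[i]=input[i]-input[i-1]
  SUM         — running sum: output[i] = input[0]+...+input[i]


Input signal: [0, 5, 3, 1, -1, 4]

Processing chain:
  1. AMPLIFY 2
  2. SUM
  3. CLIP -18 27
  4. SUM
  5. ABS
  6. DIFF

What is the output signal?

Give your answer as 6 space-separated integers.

Answer: 0 10 16 18 16 24

Derivation:
Input: [0, 5, 3, 1, -1, 4]
Stage 1 (AMPLIFY 2): 0*2=0, 5*2=10, 3*2=6, 1*2=2, -1*2=-2, 4*2=8 -> [0, 10, 6, 2, -2, 8]
Stage 2 (SUM): sum[0..0]=0, sum[0..1]=10, sum[0..2]=16, sum[0..3]=18, sum[0..4]=16, sum[0..5]=24 -> [0, 10, 16, 18, 16, 24]
Stage 3 (CLIP -18 27): clip(0,-18,27)=0, clip(10,-18,27)=10, clip(16,-18,27)=16, clip(18,-18,27)=18, clip(16,-18,27)=16, clip(24,-18,27)=24 -> [0, 10, 16, 18, 16, 24]
Stage 4 (SUM): sum[0..0]=0, sum[0..1]=10, sum[0..2]=26, sum[0..3]=44, sum[0..4]=60, sum[0..5]=84 -> [0, 10, 26, 44, 60, 84]
Stage 5 (ABS): |0|=0, |10|=10, |26|=26, |44|=44, |60|=60, |84|=84 -> [0, 10, 26, 44, 60, 84]
Stage 6 (DIFF): s[0]=0, 10-0=10, 26-10=16, 44-26=18, 60-44=16, 84-60=24 -> [0, 10, 16, 18, 16, 24]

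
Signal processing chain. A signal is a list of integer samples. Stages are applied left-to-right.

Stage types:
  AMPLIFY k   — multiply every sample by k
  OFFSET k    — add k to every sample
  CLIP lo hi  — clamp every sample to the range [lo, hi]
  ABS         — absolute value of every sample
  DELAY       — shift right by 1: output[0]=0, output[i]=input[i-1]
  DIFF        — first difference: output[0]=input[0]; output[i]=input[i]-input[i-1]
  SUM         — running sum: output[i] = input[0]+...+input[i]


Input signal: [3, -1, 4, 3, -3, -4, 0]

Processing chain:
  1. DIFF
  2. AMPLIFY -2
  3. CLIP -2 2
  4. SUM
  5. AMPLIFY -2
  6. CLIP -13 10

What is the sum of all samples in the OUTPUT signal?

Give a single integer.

Input: [3, -1, 4, 3, -3, -4, 0]
Stage 1 (DIFF): s[0]=3, -1-3=-4, 4--1=5, 3-4=-1, -3-3=-6, -4--3=-1, 0--4=4 -> [3, -4, 5, -1, -6, -1, 4]
Stage 2 (AMPLIFY -2): 3*-2=-6, -4*-2=8, 5*-2=-10, -1*-2=2, -6*-2=12, -1*-2=2, 4*-2=-8 -> [-6, 8, -10, 2, 12, 2, -8]
Stage 3 (CLIP -2 2): clip(-6,-2,2)=-2, clip(8,-2,2)=2, clip(-10,-2,2)=-2, clip(2,-2,2)=2, clip(12,-2,2)=2, clip(2,-2,2)=2, clip(-8,-2,2)=-2 -> [-2, 2, -2, 2, 2, 2, -2]
Stage 4 (SUM): sum[0..0]=-2, sum[0..1]=0, sum[0..2]=-2, sum[0..3]=0, sum[0..4]=2, sum[0..5]=4, sum[0..6]=2 -> [-2, 0, -2, 0, 2, 4, 2]
Stage 5 (AMPLIFY -2): -2*-2=4, 0*-2=0, -2*-2=4, 0*-2=0, 2*-2=-4, 4*-2=-8, 2*-2=-4 -> [4, 0, 4, 0, -4, -8, -4]
Stage 6 (CLIP -13 10): clip(4,-13,10)=4, clip(0,-13,10)=0, clip(4,-13,10)=4, clip(0,-13,10)=0, clip(-4,-13,10)=-4, clip(-8,-13,10)=-8, clip(-4,-13,10)=-4 -> [4, 0, 4, 0, -4, -8, -4]
Output sum: -8

Answer: -8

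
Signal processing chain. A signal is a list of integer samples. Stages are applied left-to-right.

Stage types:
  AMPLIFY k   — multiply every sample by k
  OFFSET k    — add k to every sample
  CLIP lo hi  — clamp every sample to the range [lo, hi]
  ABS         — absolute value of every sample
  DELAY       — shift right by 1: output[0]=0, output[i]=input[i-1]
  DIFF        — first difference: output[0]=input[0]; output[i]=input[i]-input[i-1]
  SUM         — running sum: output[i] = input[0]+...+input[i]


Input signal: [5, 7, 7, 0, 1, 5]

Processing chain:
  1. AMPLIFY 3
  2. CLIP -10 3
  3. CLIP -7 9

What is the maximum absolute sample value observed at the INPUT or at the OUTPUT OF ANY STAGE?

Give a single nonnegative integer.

Input: [5, 7, 7, 0, 1, 5] (max |s|=7)
Stage 1 (AMPLIFY 3): 5*3=15, 7*3=21, 7*3=21, 0*3=0, 1*3=3, 5*3=15 -> [15, 21, 21, 0, 3, 15] (max |s|=21)
Stage 2 (CLIP -10 3): clip(15,-10,3)=3, clip(21,-10,3)=3, clip(21,-10,3)=3, clip(0,-10,3)=0, clip(3,-10,3)=3, clip(15,-10,3)=3 -> [3, 3, 3, 0, 3, 3] (max |s|=3)
Stage 3 (CLIP -7 9): clip(3,-7,9)=3, clip(3,-7,9)=3, clip(3,-7,9)=3, clip(0,-7,9)=0, clip(3,-7,9)=3, clip(3,-7,9)=3 -> [3, 3, 3, 0, 3, 3] (max |s|=3)
Overall max amplitude: 21

Answer: 21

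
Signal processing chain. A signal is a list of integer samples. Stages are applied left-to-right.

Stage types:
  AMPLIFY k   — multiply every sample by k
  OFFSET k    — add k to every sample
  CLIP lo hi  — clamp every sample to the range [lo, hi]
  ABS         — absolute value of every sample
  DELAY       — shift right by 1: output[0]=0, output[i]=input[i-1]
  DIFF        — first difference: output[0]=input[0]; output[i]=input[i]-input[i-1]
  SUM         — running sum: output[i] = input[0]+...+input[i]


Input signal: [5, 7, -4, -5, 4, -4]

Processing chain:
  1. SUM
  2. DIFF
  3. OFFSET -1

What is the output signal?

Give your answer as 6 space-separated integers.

Input: [5, 7, -4, -5, 4, -4]
Stage 1 (SUM): sum[0..0]=5, sum[0..1]=12, sum[0..2]=8, sum[0..3]=3, sum[0..4]=7, sum[0..5]=3 -> [5, 12, 8, 3, 7, 3]
Stage 2 (DIFF): s[0]=5, 12-5=7, 8-12=-4, 3-8=-5, 7-3=4, 3-7=-4 -> [5, 7, -4, -5, 4, -4]
Stage 3 (OFFSET -1): 5+-1=4, 7+-1=6, -4+-1=-5, -5+-1=-6, 4+-1=3, -4+-1=-5 -> [4, 6, -5, -6, 3, -5]

Answer: 4 6 -5 -6 3 -5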